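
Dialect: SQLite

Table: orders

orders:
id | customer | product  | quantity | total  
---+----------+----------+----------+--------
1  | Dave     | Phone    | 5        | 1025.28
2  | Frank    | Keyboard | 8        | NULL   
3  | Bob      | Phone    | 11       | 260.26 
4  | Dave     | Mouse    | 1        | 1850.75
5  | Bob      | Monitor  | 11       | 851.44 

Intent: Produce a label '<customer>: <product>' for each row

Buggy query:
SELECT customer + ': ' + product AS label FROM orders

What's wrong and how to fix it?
Bug: SQLite uses || for string concatenation; + coerces text to numbers (yielding 0)

Fix: Use the || operator for string concatenation

Corrected query:
SELECT customer || ': ' || product AS label FROM orders

Result:
label          
---------------
Dave: Phone    
Frank: Keyboard
Bob: Phone     
Dave: Mouse    
Bob: Monitor   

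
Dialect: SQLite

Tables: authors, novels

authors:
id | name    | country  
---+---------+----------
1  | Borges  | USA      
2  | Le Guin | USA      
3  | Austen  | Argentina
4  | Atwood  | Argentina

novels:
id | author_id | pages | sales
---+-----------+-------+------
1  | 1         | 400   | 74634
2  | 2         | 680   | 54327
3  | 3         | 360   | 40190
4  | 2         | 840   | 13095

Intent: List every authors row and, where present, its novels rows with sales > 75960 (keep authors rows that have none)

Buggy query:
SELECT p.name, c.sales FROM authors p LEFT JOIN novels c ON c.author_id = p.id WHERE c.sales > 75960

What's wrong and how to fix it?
Bug: Filtering c.sales in WHERE discards the NULL rows produced by LEFT JOIN, turning it into an inner join

Fix: Put 'c.sales > 75960' in the JOIN's ON clause instead of WHERE

Corrected query:
SELECT p.name, c.sales FROM authors p LEFT JOIN novels c ON c.author_id = p.id AND c.sales > 75960

Result:
name    | sales
--------+------
Borges  | NULL 
Le Guin | NULL 
Austen  | NULL 
Atwood  | NULL 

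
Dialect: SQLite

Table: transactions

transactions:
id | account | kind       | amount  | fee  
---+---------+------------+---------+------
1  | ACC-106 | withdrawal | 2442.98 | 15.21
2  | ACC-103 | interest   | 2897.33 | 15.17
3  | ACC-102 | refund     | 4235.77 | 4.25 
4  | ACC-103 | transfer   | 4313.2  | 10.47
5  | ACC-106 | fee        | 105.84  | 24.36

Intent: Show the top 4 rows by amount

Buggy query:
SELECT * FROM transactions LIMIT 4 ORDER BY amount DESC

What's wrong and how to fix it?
Bug: LIMIT must come after ORDER BY

Fix: Swap the clauses: ORDER BY first, then LIMIT

Corrected query:
SELECT * FROM transactions ORDER BY amount DESC LIMIT 4

Result:
id | account | kind       | amount  | fee  
---+---------+------------+---------+------
4  | ACC-103 | transfer   | 4313.2  | 10.47
3  | ACC-102 | refund     | 4235.77 | 4.25 
2  | ACC-103 | interest   | 2897.33 | 15.17
1  | ACC-106 | withdrawal | 2442.98 | 15.21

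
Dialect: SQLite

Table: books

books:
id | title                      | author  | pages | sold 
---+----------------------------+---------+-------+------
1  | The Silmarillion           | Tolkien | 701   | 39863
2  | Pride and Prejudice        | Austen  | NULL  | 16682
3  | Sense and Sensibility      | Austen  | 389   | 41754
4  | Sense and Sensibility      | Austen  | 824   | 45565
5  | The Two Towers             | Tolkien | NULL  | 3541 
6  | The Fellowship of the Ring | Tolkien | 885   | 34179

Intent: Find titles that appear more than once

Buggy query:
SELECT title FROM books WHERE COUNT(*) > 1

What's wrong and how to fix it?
Bug: COUNT(*) is an aggregate and cannot be used in WHERE

Fix: Group first, then use HAVING for the count condition

Corrected query:
SELECT title FROM books GROUP BY title HAVING COUNT(*) > 1

Result:
title                
---------------------
Sense and Sensibility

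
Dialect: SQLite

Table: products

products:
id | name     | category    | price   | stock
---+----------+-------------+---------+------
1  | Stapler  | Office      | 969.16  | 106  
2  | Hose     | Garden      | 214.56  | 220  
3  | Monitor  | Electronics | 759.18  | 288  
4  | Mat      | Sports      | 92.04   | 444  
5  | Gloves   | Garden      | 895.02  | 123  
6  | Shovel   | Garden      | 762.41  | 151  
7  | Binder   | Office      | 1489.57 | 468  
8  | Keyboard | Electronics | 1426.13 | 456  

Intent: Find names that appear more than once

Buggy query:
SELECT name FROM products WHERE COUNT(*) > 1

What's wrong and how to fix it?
Bug: COUNT(*) is an aggregate and cannot be used in WHERE

Fix: Group first, then use HAVING for the count condition

Corrected query:
SELECT name FROM products GROUP BY name HAVING COUNT(*) > 1

Result:
(no rows)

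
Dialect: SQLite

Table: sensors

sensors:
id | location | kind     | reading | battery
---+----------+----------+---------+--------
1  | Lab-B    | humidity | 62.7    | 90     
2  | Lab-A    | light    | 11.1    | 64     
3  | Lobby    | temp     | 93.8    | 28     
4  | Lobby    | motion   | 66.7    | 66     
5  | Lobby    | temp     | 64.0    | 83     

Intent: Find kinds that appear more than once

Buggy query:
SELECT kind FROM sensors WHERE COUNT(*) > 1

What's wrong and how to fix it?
Bug: WHERE can't reference COUNT(*); aggregates are computed after WHERE

Fix: GROUP BY kind, then filter groups with HAVING COUNT(*) > 1

Corrected query:
SELECT kind FROM sensors GROUP BY kind HAVING COUNT(*) > 1

Result:
kind
----
temp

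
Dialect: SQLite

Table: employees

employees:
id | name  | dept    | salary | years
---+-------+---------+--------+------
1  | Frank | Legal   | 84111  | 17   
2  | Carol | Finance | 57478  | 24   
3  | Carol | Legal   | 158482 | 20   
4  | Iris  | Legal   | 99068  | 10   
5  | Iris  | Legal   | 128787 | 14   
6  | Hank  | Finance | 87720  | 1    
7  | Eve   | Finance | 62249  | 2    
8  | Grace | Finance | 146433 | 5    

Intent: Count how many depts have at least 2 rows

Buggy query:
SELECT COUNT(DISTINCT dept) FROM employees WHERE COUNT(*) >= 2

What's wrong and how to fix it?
Bug: COUNT(*) cannot appear in WHERE; the per-group count doesn't exist yet

Fix: Use a subquery that GROUPs and filters with HAVING, then count its rows

Corrected query:
SELECT COUNT(*) FROM (SELECT dept FROM employees GROUP BY dept HAVING COUNT(*) >= 2)

Result:
COUNT(*)
--------
2       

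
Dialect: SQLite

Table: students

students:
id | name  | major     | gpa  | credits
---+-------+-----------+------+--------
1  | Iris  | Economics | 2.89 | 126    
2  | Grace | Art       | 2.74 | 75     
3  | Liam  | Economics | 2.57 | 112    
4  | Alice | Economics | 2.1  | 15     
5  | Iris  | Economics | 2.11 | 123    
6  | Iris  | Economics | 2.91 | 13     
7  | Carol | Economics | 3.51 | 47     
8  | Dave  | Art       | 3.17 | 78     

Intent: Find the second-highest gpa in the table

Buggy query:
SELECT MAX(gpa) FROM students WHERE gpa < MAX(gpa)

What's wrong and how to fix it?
Bug: MAX(gpa) on the right of the comparison is an aggregate-in-WHERE error

Fix: Put the inner MAX in a scalar subquery

Corrected query:
SELECT MAX(gpa) FROM students WHERE gpa < (SELECT MAX(gpa) FROM students)

Result:
MAX(gpa)
--------
3.17    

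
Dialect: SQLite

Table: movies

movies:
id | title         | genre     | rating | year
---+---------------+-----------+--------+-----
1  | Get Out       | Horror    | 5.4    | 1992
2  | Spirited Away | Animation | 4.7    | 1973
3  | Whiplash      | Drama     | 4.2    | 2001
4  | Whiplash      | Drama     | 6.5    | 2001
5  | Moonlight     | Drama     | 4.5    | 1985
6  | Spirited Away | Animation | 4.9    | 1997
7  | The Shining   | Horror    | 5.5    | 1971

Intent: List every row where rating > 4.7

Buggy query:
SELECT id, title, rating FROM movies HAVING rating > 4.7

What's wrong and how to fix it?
Bug: HAVING filters the output of aggregation, but this query has no GROUP BY and no aggregate functions, so SQLite rejects it (HAVING clause on a non-aggregate query); the condition here is per row

Fix: Use WHERE for row-level filtering

Corrected query:
SELECT id, title, rating FROM movies WHERE rating > 4.7

Result:
id | title         | rating
---+---------------+-------
1  | Get Out       | 5.4   
4  | Whiplash      | 6.5   
6  | Spirited Away | 4.9   
7  | The Shining   | 5.5   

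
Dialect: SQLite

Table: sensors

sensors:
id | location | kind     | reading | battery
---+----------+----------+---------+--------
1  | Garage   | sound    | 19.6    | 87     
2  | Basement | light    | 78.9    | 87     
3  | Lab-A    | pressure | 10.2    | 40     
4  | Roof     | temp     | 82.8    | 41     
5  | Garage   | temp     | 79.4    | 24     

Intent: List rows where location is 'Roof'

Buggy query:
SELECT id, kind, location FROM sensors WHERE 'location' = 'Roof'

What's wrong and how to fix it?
Bug: Single quotes denote string literals in SQL; the column name is being compared as a constant string

Fix: Reference the column as location without single quotes

Corrected query:
SELECT id, kind, location FROM sensors WHERE location = 'Roof'

Result:
id | kind | location
---+------+---------
4  | temp | Roof    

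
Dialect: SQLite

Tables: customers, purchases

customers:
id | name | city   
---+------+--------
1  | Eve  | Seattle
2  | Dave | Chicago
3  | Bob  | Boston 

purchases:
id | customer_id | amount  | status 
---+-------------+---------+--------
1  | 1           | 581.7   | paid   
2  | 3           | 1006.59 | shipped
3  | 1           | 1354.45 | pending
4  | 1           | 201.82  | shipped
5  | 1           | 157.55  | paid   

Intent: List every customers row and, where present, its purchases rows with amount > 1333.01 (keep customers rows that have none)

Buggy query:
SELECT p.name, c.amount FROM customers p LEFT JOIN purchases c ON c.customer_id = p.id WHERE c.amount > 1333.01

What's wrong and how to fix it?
Bug: Filtering c.amount in WHERE discards the NULL rows produced by LEFT JOIN, turning it into an inner join

Fix: Put 'c.amount > 1333.01' in the JOIN's ON clause instead of WHERE

Corrected query:
SELECT p.name, c.amount FROM customers p LEFT JOIN purchases c ON c.customer_id = p.id AND c.amount > 1333.01

Result:
name | amount 
-----+--------
Eve  | 1354.45
Dave | NULL   
Bob  | NULL   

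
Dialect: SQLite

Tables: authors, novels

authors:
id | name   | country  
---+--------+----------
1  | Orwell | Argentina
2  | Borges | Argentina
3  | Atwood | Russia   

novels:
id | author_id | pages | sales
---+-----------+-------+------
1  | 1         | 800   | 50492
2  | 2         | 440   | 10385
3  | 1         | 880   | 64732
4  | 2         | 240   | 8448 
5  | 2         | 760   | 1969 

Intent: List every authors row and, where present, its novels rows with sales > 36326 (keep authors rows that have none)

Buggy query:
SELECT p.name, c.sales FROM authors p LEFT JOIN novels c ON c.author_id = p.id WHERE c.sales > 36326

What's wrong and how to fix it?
Bug: Filtering c.sales in WHERE discards the NULL rows produced by LEFT JOIN, turning it into an inner join

Fix: Put 'c.sales > 36326' in the JOIN's ON clause instead of WHERE

Corrected query:
SELECT p.name, c.sales FROM authors p LEFT JOIN novels c ON c.author_id = p.id AND c.sales > 36326

Result:
name   | sales
-------+------
Orwell | 50492
Orwell | 64732
Borges | NULL 
Atwood | NULL 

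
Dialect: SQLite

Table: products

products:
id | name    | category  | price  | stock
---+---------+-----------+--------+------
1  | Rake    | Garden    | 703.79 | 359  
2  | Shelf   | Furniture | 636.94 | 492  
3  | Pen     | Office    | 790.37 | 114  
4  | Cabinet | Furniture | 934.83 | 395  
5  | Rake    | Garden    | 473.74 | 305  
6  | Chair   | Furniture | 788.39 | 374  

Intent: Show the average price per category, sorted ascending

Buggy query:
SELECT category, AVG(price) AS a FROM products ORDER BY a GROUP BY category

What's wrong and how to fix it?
Bug: ORDER BY appears before GROUP BY; SQL clause order requires GROUP BY first

Fix: Move ORDER BY to the end, after GROUP BY

Corrected query:
SELECT category, AVG(price) AS a FROM products GROUP BY category ORDER BY a

Result:
category  | a      
----------+--------
Garden    | 588.765
Furniture | 786.72 
Office    | 790.37 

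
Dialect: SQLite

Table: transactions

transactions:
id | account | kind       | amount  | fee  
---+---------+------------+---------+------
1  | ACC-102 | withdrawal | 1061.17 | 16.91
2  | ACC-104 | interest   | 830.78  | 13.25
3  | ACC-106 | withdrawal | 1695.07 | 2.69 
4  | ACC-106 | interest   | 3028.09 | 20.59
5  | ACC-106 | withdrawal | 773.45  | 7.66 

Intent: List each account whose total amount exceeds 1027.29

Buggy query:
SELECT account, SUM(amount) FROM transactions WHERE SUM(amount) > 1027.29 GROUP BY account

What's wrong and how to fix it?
Bug: Aggregate functions cannot appear in a WHERE clause

Fix: Move the aggregate condition to a HAVING clause

Corrected query:
SELECT account, SUM(amount) FROM transactions GROUP BY account HAVING SUM(amount) > 1027.29

Result:
account | SUM(amount)
--------+------------
ACC-102 | 1061.17    
ACC-106 | 5496.61    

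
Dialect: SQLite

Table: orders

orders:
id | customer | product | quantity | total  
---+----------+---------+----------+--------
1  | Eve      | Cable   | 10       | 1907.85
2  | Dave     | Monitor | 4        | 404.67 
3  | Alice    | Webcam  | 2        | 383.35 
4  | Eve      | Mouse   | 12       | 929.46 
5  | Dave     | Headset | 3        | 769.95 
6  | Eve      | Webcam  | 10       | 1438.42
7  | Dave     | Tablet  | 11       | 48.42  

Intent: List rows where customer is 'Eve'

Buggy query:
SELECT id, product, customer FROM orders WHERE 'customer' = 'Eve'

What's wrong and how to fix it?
Bug: Single quotes denote string literals in SQL; the column name is being compared as a constant string

Fix: Reference the column as customer without single quotes

Corrected query:
SELECT id, product, customer FROM orders WHERE customer = 'Eve'

Result:
id | product | customer
---+---------+---------
1  | Cable   | Eve     
4  | Mouse   | Eve     
6  | Webcam  | Eve     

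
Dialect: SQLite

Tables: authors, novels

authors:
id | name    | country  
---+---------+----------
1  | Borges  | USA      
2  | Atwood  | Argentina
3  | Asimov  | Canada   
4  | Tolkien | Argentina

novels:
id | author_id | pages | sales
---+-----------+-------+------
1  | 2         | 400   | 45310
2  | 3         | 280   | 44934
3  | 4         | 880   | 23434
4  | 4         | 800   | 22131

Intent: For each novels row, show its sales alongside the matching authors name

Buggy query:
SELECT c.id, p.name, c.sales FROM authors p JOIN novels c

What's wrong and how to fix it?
Bug: Missing join condition: each novels row is matched to all authors rows instead of just its own

Fix: Specify the join condition linking the foreign key to the parent id

Corrected query:
SELECT c.id, p.name, c.sales FROM authors p JOIN novels c ON c.author_id = p.id

Result:
id | name    | sales
---+---------+------
1  | Atwood  | 45310
2  | Asimov  | 44934
3  | Tolkien | 23434
4  | Tolkien | 22131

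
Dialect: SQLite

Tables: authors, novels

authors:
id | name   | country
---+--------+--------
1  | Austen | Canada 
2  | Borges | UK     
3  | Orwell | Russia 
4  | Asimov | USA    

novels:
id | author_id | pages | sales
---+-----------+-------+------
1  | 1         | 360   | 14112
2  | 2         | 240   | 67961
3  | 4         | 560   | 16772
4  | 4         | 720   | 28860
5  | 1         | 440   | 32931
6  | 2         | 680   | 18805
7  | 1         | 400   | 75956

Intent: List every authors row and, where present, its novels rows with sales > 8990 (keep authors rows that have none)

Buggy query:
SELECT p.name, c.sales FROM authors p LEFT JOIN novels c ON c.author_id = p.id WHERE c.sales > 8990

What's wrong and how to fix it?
Bug: Filtering c.sales in WHERE discards the NULL rows produced by LEFT JOIN, turning it into an inner join

Fix: Move the right-table condition into the ON clause so unmatched parents are kept

Corrected query:
SELECT p.name, c.sales FROM authors p LEFT JOIN novels c ON c.author_id = p.id AND c.sales > 8990

Result:
name   | sales
-------+------
Austen | 14112
Austen | 32931
Austen | 75956
Borges | 18805
Borges | 67961
Orwell | NULL 
Asimov | 16772
Asimov | 28860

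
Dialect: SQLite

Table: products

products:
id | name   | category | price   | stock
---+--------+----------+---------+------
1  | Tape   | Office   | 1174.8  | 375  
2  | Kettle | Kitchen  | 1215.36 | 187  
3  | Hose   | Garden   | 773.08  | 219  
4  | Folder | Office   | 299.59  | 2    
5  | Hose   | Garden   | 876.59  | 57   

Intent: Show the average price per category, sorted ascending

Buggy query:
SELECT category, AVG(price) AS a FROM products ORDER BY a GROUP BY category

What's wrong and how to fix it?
Bug: GROUP BY must precede ORDER BY

Fix: Reorder: SELECT … FROM … GROUP BY … ORDER BY …

Corrected query:
SELECT category, AVG(price) AS a FROM products GROUP BY category ORDER BY a

Result:
category | a      
---------+--------
Office   | 737.195
Garden   | 824.835
Kitchen  | 1215.36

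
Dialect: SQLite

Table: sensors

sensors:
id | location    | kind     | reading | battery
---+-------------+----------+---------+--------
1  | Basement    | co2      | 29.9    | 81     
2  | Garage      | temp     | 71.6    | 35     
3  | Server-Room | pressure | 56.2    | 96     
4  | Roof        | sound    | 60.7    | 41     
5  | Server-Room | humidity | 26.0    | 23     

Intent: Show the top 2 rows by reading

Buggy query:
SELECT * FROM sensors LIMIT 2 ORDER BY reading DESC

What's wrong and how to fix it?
Bug: LIMIT must come after ORDER BY

Fix: Sort with ORDER BY, then apply LIMIT

Corrected query:
SELECT * FROM sensors ORDER BY reading DESC LIMIT 2

Result:
id | location | kind  | reading | battery
---+----------+-------+---------+--------
2  | Garage   | temp  | 71.6    | 35     
4  | Roof     | sound | 60.7    | 41     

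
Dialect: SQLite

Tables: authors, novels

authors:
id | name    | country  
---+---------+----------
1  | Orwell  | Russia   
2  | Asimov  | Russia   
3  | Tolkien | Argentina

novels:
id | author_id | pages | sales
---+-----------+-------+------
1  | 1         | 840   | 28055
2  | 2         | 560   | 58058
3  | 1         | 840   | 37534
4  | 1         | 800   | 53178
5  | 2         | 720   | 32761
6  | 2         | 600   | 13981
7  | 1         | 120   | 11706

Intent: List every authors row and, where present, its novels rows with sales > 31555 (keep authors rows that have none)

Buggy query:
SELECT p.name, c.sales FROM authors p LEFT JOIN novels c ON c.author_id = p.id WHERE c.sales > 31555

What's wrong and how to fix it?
Bug: A WHERE condition on the right-hand table after LEFT JOIN drops unmatched parents

Fix: Move the right-table condition into the ON clause so unmatched parents are kept

Corrected query:
SELECT p.name, c.sales FROM authors p LEFT JOIN novels c ON c.author_id = p.id AND c.sales > 31555

Result:
name    | sales
--------+------
Orwell  | 37534
Orwell  | 53178
Asimov  | 32761
Asimov  | 58058
Tolkien | NULL 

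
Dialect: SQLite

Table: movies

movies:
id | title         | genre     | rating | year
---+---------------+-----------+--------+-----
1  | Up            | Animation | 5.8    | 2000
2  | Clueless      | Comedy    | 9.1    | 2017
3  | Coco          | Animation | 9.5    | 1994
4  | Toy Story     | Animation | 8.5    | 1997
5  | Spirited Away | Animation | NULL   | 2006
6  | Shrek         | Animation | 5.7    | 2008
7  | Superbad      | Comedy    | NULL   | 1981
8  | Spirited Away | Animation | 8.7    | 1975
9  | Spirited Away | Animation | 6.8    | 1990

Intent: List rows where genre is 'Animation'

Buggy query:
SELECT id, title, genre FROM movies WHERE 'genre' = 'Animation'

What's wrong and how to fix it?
Bug: 'genre' in single quotes is a string literal, not the column; the comparison is literal-vs-literal and never true

Fix: Remove the quotes around the column name (or use double quotes for an identifier)

Corrected query:
SELECT id, title, genre FROM movies WHERE genre = 'Animation'

Result:
id | title         | genre    
---+---------------+----------
1  | Up            | Animation
3  | Coco          | Animation
4  | Toy Story     | Animation
5  | Spirited Away | Animation
6  | Shrek         | Animation
8  | Spirited Away | Animation
9  | Spirited Away | Animation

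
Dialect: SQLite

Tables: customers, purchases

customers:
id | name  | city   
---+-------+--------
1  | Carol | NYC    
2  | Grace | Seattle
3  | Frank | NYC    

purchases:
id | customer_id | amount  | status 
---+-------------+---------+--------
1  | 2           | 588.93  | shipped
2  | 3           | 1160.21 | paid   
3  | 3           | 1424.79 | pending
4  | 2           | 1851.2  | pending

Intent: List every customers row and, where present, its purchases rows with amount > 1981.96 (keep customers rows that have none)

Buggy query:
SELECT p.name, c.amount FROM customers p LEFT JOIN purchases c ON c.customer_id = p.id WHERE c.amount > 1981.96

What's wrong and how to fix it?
Bug: A WHERE condition on the right-hand table after LEFT JOIN drops unmatched parents

Fix: Put 'c.amount > 1981.96' in the JOIN's ON clause instead of WHERE

Corrected query:
SELECT p.name, c.amount FROM customers p LEFT JOIN purchases c ON c.customer_id = p.id AND c.amount > 1981.96

Result:
name  | amount
------+-------
Carol | NULL  
Grace | NULL  
Frank | NULL  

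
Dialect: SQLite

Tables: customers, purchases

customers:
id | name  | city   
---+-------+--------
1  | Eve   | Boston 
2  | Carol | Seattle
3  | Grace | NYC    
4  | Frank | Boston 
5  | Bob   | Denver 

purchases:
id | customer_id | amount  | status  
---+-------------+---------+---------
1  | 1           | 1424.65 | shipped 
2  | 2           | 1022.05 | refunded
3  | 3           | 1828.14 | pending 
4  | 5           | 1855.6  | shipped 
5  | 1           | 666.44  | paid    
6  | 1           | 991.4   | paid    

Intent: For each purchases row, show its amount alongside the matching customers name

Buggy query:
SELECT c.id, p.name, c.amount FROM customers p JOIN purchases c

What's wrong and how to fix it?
Bug: JOIN with no ON clause produces a cartesian product; every purchases row pairs with every customers row

Fix: Add ON c.customer_id = p.id to the JOIN

Corrected query:
SELECT c.id, p.name, c.amount FROM customers p JOIN purchases c ON c.customer_id = p.id

Result:
id | name  | amount 
---+-------+--------
1  | Eve   | 1424.65
2  | Carol | 1022.05
3  | Grace | 1828.14
4  | Bob   | 1855.6 
5  | Eve   | 666.44 
6  | Eve   | 991.4  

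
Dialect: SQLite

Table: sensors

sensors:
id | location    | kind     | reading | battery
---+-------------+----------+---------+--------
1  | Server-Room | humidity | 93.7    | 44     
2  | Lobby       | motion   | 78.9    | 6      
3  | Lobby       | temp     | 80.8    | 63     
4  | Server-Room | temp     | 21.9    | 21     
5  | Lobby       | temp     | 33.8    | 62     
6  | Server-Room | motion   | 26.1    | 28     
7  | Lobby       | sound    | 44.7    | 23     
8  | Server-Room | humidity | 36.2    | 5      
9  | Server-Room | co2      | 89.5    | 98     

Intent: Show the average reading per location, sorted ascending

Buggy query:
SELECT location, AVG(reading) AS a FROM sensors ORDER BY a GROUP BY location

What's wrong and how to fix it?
Bug: ORDER BY appears before GROUP BY; SQL clause order requires GROUP BY first

Fix: Move ORDER BY to the end, after GROUP BY

Corrected query:
SELECT location, AVG(reading) AS a FROM sensors GROUP BY location ORDER BY a

Result:
location    | a    
------------+------
Server-Room | 53.48
Lobby       | 59.55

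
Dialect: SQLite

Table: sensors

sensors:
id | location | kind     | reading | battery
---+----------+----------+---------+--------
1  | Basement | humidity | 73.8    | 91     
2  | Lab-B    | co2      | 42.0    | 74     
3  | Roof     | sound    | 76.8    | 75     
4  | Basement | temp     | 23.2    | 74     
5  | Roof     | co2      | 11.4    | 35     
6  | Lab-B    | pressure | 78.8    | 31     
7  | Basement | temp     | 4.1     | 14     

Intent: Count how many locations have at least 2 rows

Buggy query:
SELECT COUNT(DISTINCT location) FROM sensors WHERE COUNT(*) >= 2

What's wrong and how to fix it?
Bug: COUNT(*) cannot appear in WHERE; the per-group count doesn't exist yet

Fix: Use a subquery that GROUPs and filters with HAVING, then count its rows

Corrected query:
SELECT COUNT(*) FROM (SELECT location FROM sensors GROUP BY location HAVING COUNT(*) >= 2)

Result:
COUNT(*)
--------
3       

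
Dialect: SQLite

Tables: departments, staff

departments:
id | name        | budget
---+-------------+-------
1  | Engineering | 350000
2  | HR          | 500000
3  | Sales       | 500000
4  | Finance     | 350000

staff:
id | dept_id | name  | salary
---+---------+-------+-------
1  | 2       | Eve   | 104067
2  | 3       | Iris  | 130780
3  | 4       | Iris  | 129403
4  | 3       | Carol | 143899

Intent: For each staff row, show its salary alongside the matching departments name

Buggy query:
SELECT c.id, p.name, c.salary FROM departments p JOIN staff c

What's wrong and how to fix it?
Bug: Missing join condition: each staff row is matched to all departments rows instead of just its own

Fix: Specify the join condition linking the foreign key to the parent id

Corrected query:
SELECT c.id, p.name, c.salary FROM departments p JOIN staff c ON c.dept_id = p.id

Result:
id | name    | salary
---+---------+-------
1  | HR      | 104067
2  | Sales   | 130780
3  | Finance | 129403
4  | Sales   | 143899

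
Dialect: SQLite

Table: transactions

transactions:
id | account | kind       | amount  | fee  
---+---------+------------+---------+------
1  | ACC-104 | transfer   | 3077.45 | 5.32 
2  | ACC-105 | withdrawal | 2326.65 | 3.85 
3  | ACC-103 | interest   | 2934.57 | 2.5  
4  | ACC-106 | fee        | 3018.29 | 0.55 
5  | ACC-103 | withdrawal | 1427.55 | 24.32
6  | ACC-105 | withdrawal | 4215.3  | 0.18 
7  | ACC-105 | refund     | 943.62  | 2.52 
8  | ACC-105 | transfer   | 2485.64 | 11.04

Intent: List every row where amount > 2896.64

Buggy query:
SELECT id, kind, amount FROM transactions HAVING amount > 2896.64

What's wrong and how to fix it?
Bug: This is a non-aggregate query (no GROUP BY, no aggregates), so in SQLite the HAVING clause is invalid here; a row-level condition belongs in WHERE

Fix: Use WHERE for row-level filtering

Corrected query:
SELECT id, kind, amount FROM transactions WHERE amount > 2896.64

Result:
id | kind       | amount 
---+------------+--------
1  | transfer   | 3077.45
3  | interest   | 2934.57
4  | fee        | 3018.29
6  | withdrawal | 4215.3 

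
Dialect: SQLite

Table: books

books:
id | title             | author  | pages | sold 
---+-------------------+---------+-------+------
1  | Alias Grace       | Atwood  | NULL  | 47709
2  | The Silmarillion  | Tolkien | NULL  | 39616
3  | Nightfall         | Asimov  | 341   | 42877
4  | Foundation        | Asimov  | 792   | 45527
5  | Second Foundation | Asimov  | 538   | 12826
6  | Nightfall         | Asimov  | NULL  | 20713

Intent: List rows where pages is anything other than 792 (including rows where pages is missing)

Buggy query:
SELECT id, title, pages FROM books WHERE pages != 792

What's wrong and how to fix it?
Bug: Inequality against NULL is unknown, not true; rows with NULL are dropped

Fix: Handle NULL separately with IS NULL alongside the inequality

Corrected query:
SELECT id, title, pages FROM books WHERE pages != 792 OR pages IS NULL

Result:
id | title             | pages
---+-------------------+------
1  | Alias Grace       | NULL 
2  | The Silmarillion  | NULL 
3  | Nightfall         | 341  
5  | Second Foundation | 538  
6  | Nightfall         | NULL 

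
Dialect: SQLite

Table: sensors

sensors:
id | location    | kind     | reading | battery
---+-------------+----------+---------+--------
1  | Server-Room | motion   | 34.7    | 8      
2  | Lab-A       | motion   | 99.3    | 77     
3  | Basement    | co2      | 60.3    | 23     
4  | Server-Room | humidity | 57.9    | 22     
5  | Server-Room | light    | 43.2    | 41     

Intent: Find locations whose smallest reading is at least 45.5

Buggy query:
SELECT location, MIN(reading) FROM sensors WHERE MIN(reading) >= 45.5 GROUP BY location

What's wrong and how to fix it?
Bug: MIN() in WHERE is a misuse of aggregate

Fix: Use HAVING for the per-group MIN condition

Corrected query:
SELECT location, MIN(reading) FROM sensors GROUP BY location HAVING MIN(reading) >= 45.5

Result:
location | MIN(reading)
---------+-------------
Basement | 60.3        
Lab-A    | 99.3        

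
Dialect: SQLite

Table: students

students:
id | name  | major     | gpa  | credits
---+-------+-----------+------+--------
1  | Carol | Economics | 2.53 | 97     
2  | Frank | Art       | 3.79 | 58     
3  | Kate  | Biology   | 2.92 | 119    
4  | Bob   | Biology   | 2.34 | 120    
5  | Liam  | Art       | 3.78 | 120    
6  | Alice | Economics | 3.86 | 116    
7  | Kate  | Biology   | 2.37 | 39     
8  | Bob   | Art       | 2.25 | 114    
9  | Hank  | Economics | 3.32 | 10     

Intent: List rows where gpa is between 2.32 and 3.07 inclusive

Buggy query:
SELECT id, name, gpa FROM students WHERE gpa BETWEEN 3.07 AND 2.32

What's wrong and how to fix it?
Bug: BETWEEN expects the lower bound first; with 3.07 AND 2.32 the range is empty

Fix: Swap the bounds so the smaller value comes first

Corrected query:
SELECT id, name, gpa FROM students WHERE gpa BETWEEN 2.32 AND 3.07

Result:
id | name  | gpa 
---+-------+-----
1  | Carol | 2.53
3  | Kate  | 2.92
4  | Bob   | 2.34
7  | Kate  | 2.37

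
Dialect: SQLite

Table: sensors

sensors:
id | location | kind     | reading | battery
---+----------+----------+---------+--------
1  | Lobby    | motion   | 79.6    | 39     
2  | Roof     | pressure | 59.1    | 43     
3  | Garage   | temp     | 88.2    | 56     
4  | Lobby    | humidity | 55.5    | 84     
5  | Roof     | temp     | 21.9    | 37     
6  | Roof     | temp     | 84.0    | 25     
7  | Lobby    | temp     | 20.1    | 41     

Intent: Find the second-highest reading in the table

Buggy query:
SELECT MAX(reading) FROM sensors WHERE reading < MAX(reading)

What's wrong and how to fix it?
Bug: The inner MAX is an aggregate inside WHERE, which is not allowed

Fix: Compute the overall MAX in a subquery, then take MAX of rows below it

Corrected query:
SELECT MAX(reading) FROM sensors WHERE reading < (SELECT MAX(reading) FROM sensors)

Result:
MAX(reading)
------------
84          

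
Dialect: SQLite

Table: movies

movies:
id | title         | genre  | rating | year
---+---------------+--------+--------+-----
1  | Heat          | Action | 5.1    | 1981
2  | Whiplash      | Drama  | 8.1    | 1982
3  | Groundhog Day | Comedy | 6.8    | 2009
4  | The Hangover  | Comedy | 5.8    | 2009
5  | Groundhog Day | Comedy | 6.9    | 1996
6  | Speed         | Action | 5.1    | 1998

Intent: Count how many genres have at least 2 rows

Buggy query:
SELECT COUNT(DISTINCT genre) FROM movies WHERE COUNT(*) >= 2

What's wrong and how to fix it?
Bug: WHERE filters individual rows, not groups, so a group-level COUNT is invalid there

Fix: Use a subquery that GROUPs and filters with HAVING, then count its rows

Corrected query:
SELECT COUNT(*) FROM (SELECT genre FROM movies GROUP BY genre HAVING COUNT(*) >= 2)

Result:
COUNT(*)
--------
2       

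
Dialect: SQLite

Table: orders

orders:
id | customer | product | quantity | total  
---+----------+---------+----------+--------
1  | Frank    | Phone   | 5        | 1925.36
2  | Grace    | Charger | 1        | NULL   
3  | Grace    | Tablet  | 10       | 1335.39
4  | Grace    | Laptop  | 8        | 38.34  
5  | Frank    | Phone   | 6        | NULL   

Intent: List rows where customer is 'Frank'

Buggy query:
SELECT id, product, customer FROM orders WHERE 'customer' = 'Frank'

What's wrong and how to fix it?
Bug: 'customer' in single quotes is a string literal, not the column; the comparison is literal-vs-literal and never true

Fix: Remove the quotes around the column name (or use double quotes for an identifier)

Corrected query:
SELECT id, product, customer FROM orders WHERE customer = 'Frank'

Result:
id | product | customer
---+---------+---------
1  | Phone   | Frank   
5  | Phone   | Frank   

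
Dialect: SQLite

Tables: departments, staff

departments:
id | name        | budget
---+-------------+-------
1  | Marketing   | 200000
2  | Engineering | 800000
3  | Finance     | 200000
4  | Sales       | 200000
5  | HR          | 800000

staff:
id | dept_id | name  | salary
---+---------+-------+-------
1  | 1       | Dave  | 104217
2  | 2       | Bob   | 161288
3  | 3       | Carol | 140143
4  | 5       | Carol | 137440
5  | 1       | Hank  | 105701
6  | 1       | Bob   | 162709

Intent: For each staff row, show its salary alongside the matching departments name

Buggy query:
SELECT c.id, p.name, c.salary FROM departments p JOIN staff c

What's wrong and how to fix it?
Bug: Missing join condition: each staff row is matched to all departments rows instead of just its own

Fix: Specify the join condition linking the foreign key to the parent id

Corrected query:
SELECT c.id, p.name, c.salary FROM departments p JOIN staff c ON c.dept_id = p.id

Result:
id | name        | salary
---+-------------+-------
1  | Marketing   | 104217
2  | Engineering | 161288
3  | Finance     | 140143
4  | HR          | 137440
5  | Marketing   | 105701
6  | Marketing   | 162709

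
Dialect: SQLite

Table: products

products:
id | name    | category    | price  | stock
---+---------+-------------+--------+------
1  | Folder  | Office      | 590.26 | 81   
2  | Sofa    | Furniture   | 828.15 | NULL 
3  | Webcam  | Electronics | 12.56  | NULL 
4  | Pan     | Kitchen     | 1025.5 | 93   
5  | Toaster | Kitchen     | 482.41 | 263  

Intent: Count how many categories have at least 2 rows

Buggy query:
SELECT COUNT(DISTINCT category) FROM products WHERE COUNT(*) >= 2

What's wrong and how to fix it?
Bug: COUNT(*) cannot appear in WHERE; the per-group count doesn't exist yet

Fix: Group first with HAVING COUNT(*) >= 2, then COUNT the resulting groups

Corrected query:
SELECT COUNT(*) FROM (SELECT category FROM products GROUP BY category HAVING COUNT(*) >= 2)

Result:
COUNT(*)
--------
1       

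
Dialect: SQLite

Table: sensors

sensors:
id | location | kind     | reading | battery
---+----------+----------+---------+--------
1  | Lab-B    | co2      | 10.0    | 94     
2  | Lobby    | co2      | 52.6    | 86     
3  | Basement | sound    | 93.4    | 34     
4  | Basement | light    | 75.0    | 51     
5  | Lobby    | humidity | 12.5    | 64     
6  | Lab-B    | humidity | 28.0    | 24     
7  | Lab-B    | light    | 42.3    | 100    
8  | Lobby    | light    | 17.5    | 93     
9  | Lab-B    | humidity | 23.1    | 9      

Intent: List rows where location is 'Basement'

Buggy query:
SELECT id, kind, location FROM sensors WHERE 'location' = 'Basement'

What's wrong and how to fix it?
Bug: 'location' in single quotes is a string literal, not the column; the comparison is literal-vs-literal and never true

Fix: Remove the quotes around the column name (or use double quotes for an identifier)

Corrected query:
SELECT id, kind, location FROM sensors WHERE location = 'Basement'

Result:
id | kind  | location
---+-------+---------
3  | sound | Basement
4  | light | Basement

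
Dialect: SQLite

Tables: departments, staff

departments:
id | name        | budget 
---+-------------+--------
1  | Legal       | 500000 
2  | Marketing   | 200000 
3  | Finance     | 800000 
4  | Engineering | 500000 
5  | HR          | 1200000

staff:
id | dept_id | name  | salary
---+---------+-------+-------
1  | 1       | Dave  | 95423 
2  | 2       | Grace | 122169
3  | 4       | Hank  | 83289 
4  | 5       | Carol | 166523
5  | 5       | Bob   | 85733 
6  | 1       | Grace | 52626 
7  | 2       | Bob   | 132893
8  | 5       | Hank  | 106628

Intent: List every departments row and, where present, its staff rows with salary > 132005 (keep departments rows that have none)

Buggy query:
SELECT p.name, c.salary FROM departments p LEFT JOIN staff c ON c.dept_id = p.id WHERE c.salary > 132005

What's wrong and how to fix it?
Bug: A WHERE condition on the right-hand table after LEFT JOIN drops unmatched parents

Fix: Move the right-table condition into the ON clause so unmatched parents are kept

Corrected query:
SELECT p.name, c.salary FROM departments p LEFT JOIN staff c ON c.dept_id = p.id AND c.salary > 132005

Result:
name        | salary
------------+-------
Legal       | NULL  
Marketing   | 132893
Finance     | NULL  
Engineering | NULL  
HR          | 166523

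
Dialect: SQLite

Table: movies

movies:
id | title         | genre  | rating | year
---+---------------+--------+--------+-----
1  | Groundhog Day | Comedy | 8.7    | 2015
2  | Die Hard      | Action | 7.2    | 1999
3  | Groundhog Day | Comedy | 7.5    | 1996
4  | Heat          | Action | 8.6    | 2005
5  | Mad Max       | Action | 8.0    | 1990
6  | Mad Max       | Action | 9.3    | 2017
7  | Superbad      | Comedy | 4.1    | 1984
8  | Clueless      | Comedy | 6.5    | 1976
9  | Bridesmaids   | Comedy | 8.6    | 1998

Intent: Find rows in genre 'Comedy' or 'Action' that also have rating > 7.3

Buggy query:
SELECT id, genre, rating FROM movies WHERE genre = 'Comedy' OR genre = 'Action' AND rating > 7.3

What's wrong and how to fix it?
Bug: AND binds tighter than OR, so this parses as genre = 'Comedy' OR (genre = 'Action' AND rating > 7.3)

Fix: Add parentheses around the OR so the AND applies to both alternatives

Corrected query:
SELECT id, genre, rating FROM movies WHERE (genre = 'Comedy' OR genre = 'Action') AND rating > 7.3

Result:
id | genre  | rating
---+--------+-------
1  | Comedy | 8.7   
3  | Comedy | 7.5   
4  | Action | 8.6   
5  | Action | 8     
6  | Action | 9.3   
9  | Comedy | 8.6   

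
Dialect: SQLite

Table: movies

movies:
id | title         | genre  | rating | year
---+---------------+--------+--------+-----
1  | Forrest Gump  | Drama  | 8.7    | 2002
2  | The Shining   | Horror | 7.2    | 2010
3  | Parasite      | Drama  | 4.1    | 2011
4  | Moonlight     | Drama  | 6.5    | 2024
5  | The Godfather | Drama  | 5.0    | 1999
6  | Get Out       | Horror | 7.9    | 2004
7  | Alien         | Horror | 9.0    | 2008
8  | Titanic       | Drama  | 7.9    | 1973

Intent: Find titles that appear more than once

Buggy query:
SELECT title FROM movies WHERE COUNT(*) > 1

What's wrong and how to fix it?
Bug: COUNT(*) is an aggregate and cannot be used in WHERE

Fix: Group first, then use HAVING for the count condition

Corrected query:
SELECT title FROM movies GROUP BY title HAVING COUNT(*) > 1

Result:
(no rows)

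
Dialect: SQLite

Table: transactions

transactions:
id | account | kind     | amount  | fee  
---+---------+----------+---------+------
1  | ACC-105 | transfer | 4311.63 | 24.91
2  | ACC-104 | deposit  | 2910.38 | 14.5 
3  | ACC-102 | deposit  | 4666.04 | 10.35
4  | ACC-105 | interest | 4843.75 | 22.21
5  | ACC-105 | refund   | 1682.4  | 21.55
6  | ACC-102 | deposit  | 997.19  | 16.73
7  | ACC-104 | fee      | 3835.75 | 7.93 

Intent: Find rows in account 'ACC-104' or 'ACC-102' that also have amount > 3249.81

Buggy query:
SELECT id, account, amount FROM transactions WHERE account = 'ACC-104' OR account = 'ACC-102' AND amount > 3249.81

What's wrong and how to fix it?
Bug: AND binds tighter than OR, so this parses as account = 'ACC-104' OR (account = 'ACC-102' AND amount > 3249.81)

Fix: Add parentheses around the OR so the AND applies to both alternatives

Corrected query:
SELECT id, account, amount FROM transactions WHERE (account = 'ACC-104' OR account = 'ACC-102') AND amount > 3249.81

Result:
id | account | amount 
---+---------+--------
3  | ACC-102 | 4666.04
7  | ACC-104 | 3835.75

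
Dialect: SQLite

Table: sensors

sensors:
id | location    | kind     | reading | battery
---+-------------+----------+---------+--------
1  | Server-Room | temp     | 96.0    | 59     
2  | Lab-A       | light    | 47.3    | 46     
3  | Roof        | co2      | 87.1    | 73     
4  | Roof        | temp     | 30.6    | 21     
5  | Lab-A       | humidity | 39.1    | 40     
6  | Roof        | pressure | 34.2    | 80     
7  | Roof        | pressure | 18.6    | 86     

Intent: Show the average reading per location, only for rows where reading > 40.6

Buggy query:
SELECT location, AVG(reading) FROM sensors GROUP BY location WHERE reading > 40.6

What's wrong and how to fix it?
Bug: Row-level WHERE must come before GROUP BY in the clause order

Fix: Move the WHERE clause before GROUP BY

Corrected query:
SELECT location, AVG(reading) FROM sensors WHERE reading > 40.6 GROUP BY location

Result:
location    | AVG(reading)
------------+-------------
Lab-A       | 47.3        
Roof        | 87.1        
Server-Room | 96          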